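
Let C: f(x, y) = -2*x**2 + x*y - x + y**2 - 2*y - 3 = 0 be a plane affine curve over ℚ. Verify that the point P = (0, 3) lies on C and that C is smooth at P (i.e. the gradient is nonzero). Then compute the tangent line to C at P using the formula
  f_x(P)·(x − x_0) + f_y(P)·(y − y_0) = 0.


Tangent line at P: 2*x + 4*y - 12 = 0.

Step 1: f(0, 3) = 0, so P lies on C.
Step 2: partial derivatives
  f_x(x, y) = -4*x + y - 1, f_y(x, y) = x + 2*y - 2.
  f_x(P) = 2, f_y(P) = 4 (gradient nonzero, so P is smooth).
Step 3: tangent line at P: 2·(x − 0) + 4·(y − 3) = 0.
Expanding: 2*x + 4*y - 12 = 0.


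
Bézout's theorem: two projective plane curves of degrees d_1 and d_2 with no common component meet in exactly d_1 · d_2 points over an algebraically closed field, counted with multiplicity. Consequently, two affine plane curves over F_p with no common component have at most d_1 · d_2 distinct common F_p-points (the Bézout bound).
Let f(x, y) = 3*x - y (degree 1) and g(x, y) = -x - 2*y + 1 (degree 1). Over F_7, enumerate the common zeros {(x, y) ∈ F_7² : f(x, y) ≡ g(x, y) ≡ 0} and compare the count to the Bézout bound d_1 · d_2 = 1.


Common zeros: ∅; count = 0; Bézout bound = 1.

deg(f) = 1, deg(g) = 1, so Bézout bound = 1.
Scan x ∈ F_7. For each x, list the y ∈ F_7 with f(x, y) ≡ 0 and those with g(x, y) ≡ 0 (mod 7); the common zeros in that column are the intersection.
  x = 0: f ≡ 0 at y ∈ {0}; g ≡ 0 at y ∈ {4}; common: ∅.
  x = 1: f ≡ 0 at y ∈ {3}; g ≡ 0 at y ∈ {0}; common: ∅.
  x = 2: f ≡ 0 at y ∈ {6}; g ≡ 0 at y ∈ {3}; common: ∅.
  x = 3: f ≡ 0 at y ∈ {2}; g ≡ 0 at y ∈ {6}; common: ∅.
  x = 4: f ≡ 0 at y ∈ {5}; g ≡ 0 at y ∈ {2}; common: ∅.
  x = 5: f ≡ 0 at y ∈ {1}; g ≡ 0 at y ∈ {5}; common: ∅.
  x = 6: f ≡ 0 at y ∈ {4}; g ≡ 0 at y ∈ {1}; common: ∅.
Collecting: common zeros = ∅, so the count is 0.
Comparison with the Bézout bound: 0 ≤ 1 = deg(f)·deg(g), as expected for curves with no common component (the affine F_7-count falls short of the bound because intersections may lie at infinity, over extension fields, or carry multiplicity).


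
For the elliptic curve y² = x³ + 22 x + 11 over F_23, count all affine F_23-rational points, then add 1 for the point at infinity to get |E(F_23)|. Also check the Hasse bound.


Affine points = {(3, 9), (3, 14), (4, 5), (4, 18), (5, 4), (5, 19), (7, 5), (7, 18), (8, 3), (8, 20), (9, 8), (9, 15), (10, 9), (10, 14), (12, 5), (12, 18), (14, 2), (14, 21), (15, 6), (15, 17), (17, 10), (17, 13), (18, 11), (18, 12)}; affine count = 24; |E(F_23)| = 25.

Discriminant check: Δ ∝ 4a³ + 27b² = 4·22³ + 27·11² = 4·10648 + 27·121 ≡ 20 (mod 23). Nonzero ⇒ E is nonsingular.
For each x ∈ F_23, compute rhs = x³ + 22·x + 11 mod 23, then count y ∈ F_23 with y² ≡ rhs.
  x = 0: rhs = 11, matching y values: none (0 points).
  x = 1: rhs = 11, matching y values: none (0 points).
  x = 2: rhs = 17, matching y values: none (0 points).
  x = 3: rhs = 12, matching y values: 9, 14 (2 points).
  x = 4: rhs = 2, matching y values: 5, 18 (2 points).
  x = 5: rhs = 16, matching y values: 4, 19 (2 points).
  x = 6: rhs = 14, matching y values: none (0 points).
  x = 7: rhs = 2, matching y values: 5, 18 (2 points).
  x = 8: rhs = 9, matching y values: 3, 20 (2 points).
  x = 9: rhs = 18, matching y values: 8, 15 (2 points).
  x = 10: rhs = 12, matching y values: 9, 14 (2 points).
  x = 11: rhs = 20, matching y values: none (0 points).
  x = 12: rhs = 2, matching y values: 5, 18 (2 points).
  x = 13: rhs = 10, matching y values: none (0 points).
  x = 14: rhs = 4, matching y values: 2, 21 (2 points).
  x = 15: rhs = 13, matching y values: 6, 17 (2 points).
  x = 16: rhs = 20, matching y values: none (0 points).
  x = 17: rhs = 8, matching y values: 10, 13 (2 points).
  x = 18: rhs = 6, matching y values: 11, 12 (2 points).
  x = 19: rhs = 20, matching y values: none (0 points).
  x = 20: rhs = 10, matching y values: none (0 points).
  x = 21: rhs = 5, matching y values: none (0 points).
  x = 22: rhs = 11, matching y values: none (0 points).
Total affine count: 24.
Full point count |E(F_23)| = 24 + 1 = 25.
Hasse bound: |25 − (23+1)| = |1| = 1 ≤ 2√23 ≈ 9.5917 ✓.


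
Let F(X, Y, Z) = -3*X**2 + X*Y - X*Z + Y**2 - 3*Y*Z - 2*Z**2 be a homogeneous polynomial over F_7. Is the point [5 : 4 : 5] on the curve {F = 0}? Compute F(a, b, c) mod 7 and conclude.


F(5,4,5) ≡ 1 (mod 7); P is NOT on the curve.

Evaluate F(5, 4, 5) term-by-term (mod 7).
  -3*X**2 ↦ -3·25·1·1 = -75
  X*Y ↦ 1·5·4·1 = 20
  -X*Z ↦ -1·5·1·5 = -25
  Y**2 ↦ 1·1·16·1 = 16
  -3*Y*Z ↦ -3·1·4·5 = -60
  -2*Z**2 ↦ -2·1·1·25 = -50
Sum: F(5, 4, 5) = (-75) + (20) + (-25) + (16) + (-60) + (-50) = -174.
Reducing mod 7: -174 ≡ 1 (mod 7).
Since F(a, b, c) ≡ 1 ≠ 0 (mod 7), P does NOT lie on the curve.


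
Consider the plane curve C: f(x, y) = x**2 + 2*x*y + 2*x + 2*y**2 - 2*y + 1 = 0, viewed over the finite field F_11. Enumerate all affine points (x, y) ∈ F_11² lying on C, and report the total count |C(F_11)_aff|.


Affine F_11-points: {(1, 3), (1, 8), (2, 3), (2, 7), (3, 1), (3, 8), (4, 1), (4, 7), (6, 2), (6, 4), (10, 0), (10, 2)}; count = 12.

For each of the 121 pairs (x, y) ∈ F_11², evaluate f(x, y) mod 11. Record the zeros.
  x = 0: [0↦1, 1↦1, 2↦5, 3↦2, 4↦3, 5↦8, 6↦6, 7↦8, 8↦3, 9↦2, 10↦5]  zeros at y ∈ ∅
  x = 1: [0↦4, 1↦6, 2↦1, 3↦0, 4↦3, 5↦10, 6↦10, 7↦3, 8↦0, 9↦1, 10↦6]  zeros at y ∈ {3, 8}
  x = 2: [0↦9, 1↦2, 2↦10, 3↦0, 4↦5, 5↦3, 6↦5, 7↦0, 8↦10, 9↦2, 10↦9]  zeros at y ∈ {3, 7}
  x = 3: [0↦5, 1↦0, 2↦10, 3↦2, 4↦9, 5↦9, 6↦2, 7↦10, 8↦0, 9↦5, 10↦3]  zeros at y ∈ {1, 8}
  x = 4: [0↦3, 1↦0, 2↦1, 3↦6, 4↦4, 5↦6, 6↦1, 7↦0, 8↦3, 9↦10, 10↦10]  zeros at y ∈ {1, 7}
  x = 5: [0↦3, 1↦2, 2↦5, 3↦1, 4↦1, 5↦5, 6↦2, 7↦3, 8↦8, 9↦6, 10↦8]  zeros at y ∈ ∅
  x = 6: [0↦5, 1↦6, 2↦0, 3↦9, 4↦0, 5↦6, 6↦5, 7↦8, 8↦4, 9↦4, 10↦8]  zeros at y ∈ {2, 4}
  x = 7: [0↦9, 1↦1, 2↦8, 3↦8, 4↦1, 5↦9, 6↦10, 7↦4, 8↦2, 9↦4, 10↦10]  zeros at y ∈ ∅
  x = 8: [0↦4, 1↦9, 2↦7, 3↦9, 4↦4, 5↦3, 6↦6, 7↦2, 8↦2, 9↦6, 10↦3]  zeros at y ∈ ∅
  x = 9: [0↦1, 1↦8, 2↦8, 3↦1, 4↦9, 5↦10, 6↦4, 7↦2, 8↦4, 9↦10, 10↦9]  zeros at y ∈ ∅
  x = 10: [0↦0, 1↦9, 2↦0, 3↦6, 4↦5, 5↦8, 6↦4, 7↦4, 8↦8, 9↦5, 10↦6]  zeros at y ∈ {0, 2}
Collecting zeros: affine points = {(1, 3), (1, 8), (2, 3), (2, 7), (3, 1), (3, 8), (4, 1), (4, 7), (6, 2), (6, 4), (10, 0), (10, 2)}.
Total count |C(F_11)_aff| = 12.


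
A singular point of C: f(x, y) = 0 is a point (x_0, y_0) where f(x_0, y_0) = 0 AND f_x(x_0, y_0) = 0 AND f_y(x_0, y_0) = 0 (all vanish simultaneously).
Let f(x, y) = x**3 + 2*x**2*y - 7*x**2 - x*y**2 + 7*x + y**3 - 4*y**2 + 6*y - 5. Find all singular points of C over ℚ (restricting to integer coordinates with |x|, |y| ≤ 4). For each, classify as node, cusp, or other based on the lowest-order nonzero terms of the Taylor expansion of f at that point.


Singular points: {(1, 2)}; classification: cusp.

Compute partial derivatives:
  f_x = 3*x**2 + 4*x*y - 14*x - y**2 + 7.
  f_y = 2*x**2 - 2*x*y + 3*y**2 - 8*y + 6.
Scan x_0 ∈ {−4, ..., 4}. For each x_0, f_y(x_0, y) is a polynomial in y; find its integer roots y ∈ {−4, ..., 4}, then test f_x and f at those candidates.
  x = -4: f_y(-4, y) = 3*y**2 + 38; no integer root y with |y| ≤ 4.
  x = -3: f_y(-3, y) = 3*y**2 - 2*y + 24; no integer root y with |y| ≤ 4.
  x = -2: f_y(-2, y) = 3*y**2 - 4*y + 14; no integer root y with |y| ≤ 4.
  x = -1: f_y(-1, y) = 3*y**2 - 6*y + 8; no integer root y with |y| ≤ 4.
  x = 0: f_y(0, y) = 3*y**2 - 8*y + 6; no integer root y with |y| ≤ 4.
  x = 1: f_y(1, y) = 3*y**2 - 10*y + 8; vanishes at y ∈ {2}. (1, 2): f_x = 0, f = 0 — SINGULAR.
  x = 2: f_y(2, y) = 3*y**2 - 12*y + 14; no integer root y with |y| ≤ 4.
  x = 3: f_y(3, y) = 3*y**2 - 14*y + 24; no integer root y with |y| ≤ 4.
  x = 4: f_y(4, y) = 3*y**2 - 16*y + 38; no integer root y with |y| ≤ 4.
Only singular point on the grid: (1, 2).
Classify: substitute x = 1 + u, y = 2 + v and expand: f = u**3 + 2*u**2*v - u*v**2 + v**3 + v**2.
No constant or linear terms (consistent with a singular point). Quadratic part: v**2. Cubic part: u**3 + 2*u**2*v - u*v**2 + v**3.
The quadratic part v**2 is a perfect square, so there is a single (double) tangent line v = 0, i.e. y = 2. Restricting the cubic part to that line (v = 0) leaves u**3 ≠ 0, so f is not divisible by v and the branch is v² ≈ -u**3 to lowest order — this is a cusp.
Classification: cusp.


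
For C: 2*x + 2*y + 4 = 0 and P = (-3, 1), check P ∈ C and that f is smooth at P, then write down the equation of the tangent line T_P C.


Tangent line at P: 2*x + 2*y + 4 = 0.

Step 1: f(-3, 1) = 0, so P lies on C.
Step 2: partial derivatives
  f_x(x, y) = 2, f_y(x, y) = 2.
  f_x(P) = 2, f_y(P) = 2 (gradient nonzero, so P is smooth).
Step 3: tangent line at P: 2·(x − -3) + 2·(y − 1) = 0.
Expanding: 2*x + 2*y + 4 = 0.


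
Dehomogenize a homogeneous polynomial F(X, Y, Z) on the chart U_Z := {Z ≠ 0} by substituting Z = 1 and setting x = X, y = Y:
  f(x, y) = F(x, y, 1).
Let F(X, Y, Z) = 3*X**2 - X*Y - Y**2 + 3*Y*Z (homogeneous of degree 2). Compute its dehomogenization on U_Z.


f(x, y) = 3*x**2 - x*y - y**2 + 3*y

On U_Z we set Z = 1. Each monomial c·X^i·Y^j·Z^k in F becomes c·x^i·y^j·1^k = c·x^i·y^j.
Substituting Z = 1: F(X, Y, 1) = 3*x**2 - x*y - y**2 + 3*y.
Note: deg(f) ≤ deg(F) = 2; strict inequality happens when F is divisible by Z (lost terms).


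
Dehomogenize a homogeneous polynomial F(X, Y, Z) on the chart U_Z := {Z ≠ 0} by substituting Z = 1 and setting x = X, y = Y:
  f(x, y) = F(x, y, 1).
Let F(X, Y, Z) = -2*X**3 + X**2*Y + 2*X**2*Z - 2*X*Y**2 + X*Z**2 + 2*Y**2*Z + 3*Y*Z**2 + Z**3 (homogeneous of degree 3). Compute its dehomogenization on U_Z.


f(x, y) = -2*x**3 + x**2*y + 2*x**2 - 2*x*y**2 + x + 2*y**2 + 3*y + 1

On U_Z we set Z = 1. Each monomial c·X^i·Y^j·Z^k in F becomes c·x^i·y^j·1^k = c·x^i·y^j.
Substituting Z = 1: F(X, Y, 1) = -2*x**3 + x**2*y + 2*x**2 - 2*x*y**2 + x + 2*y**2 + 3*y + 1.
Note: deg(f) ≤ deg(F) = 3; strict inequality happens when F is divisible by Z (lost terms).


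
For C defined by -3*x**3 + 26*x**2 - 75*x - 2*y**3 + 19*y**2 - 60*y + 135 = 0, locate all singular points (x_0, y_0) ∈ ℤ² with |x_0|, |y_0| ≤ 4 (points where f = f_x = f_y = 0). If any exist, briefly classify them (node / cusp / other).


Singular points: {(3, 3)}; classification: node.

Compute partial derivatives:
  f_x = -9*x**2 + 52*x - 75.
  f_y = -6*y**2 + 38*y - 60.
Scan x_0 ∈ {−4, ..., 4}. For each x_0, f_y(x_0, y) is a polynomial in y; find its integer roots y ∈ {−4, ..., 4}, then test f_x and f at those candidates.
  x = -4: f_y(-4, y) = -6*y**2 + 38*y - 60; vanishes at y ∈ {3}. (-4, 3): f_x = -427 ≠ 0.
  x = -3: f_y(-3, y) = -6*y**2 + 38*y - 60; vanishes at y ∈ {3}. (-3, 3): f_x = -312 ≠ 0.
  x = -2: f_y(-2, y) = -6*y**2 + 38*y - 60; vanishes at y ∈ {3}. (-2, 3): f_x = -215 ≠ 0.
  x = -1: f_y(-1, y) = -6*y**2 + 38*y - 60; vanishes at y ∈ {3}. (-1, 3): f_x = -136 ≠ 0.
  x = 0: f_y(0, y) = -6*y**2 + 38*y - 60; vanishes at y ∈ {3}. (0, 3): f_x = -75 ≠ 0.
  x = 1: f_y(1, y) = -6*y**2 + 38*y - 60; vanishes at y ∈ {3}. (1, 3): f_x = -32 ≠ 0.
  x = 2: f_y(2, y) = -6*y**2 + 38*y - 60; vanishes at y ∈ {3}. (2, 3): f_x = -7 ≠ 0.
  x = 3: f_y(3, y) = -6*y**2 + 38*y - 60; vanishes at y ∈ {3}. (3, 3): f_x = 0, f = 0 — SINGULAR.
  x = 4: f_y(4, y) = -6*y**2 + 38*y - 60; vanishes at y ∈ {3}. (4, 3): f_x = -11 ≠ 0.
Only singular point on the grid: (3, 3).
Classify: substitute x = 3 + u, y = 3 + v and expand: f = -3*u**3 - u**2 - 2*v**3 + v**2.
No constant or linear terms (consistent with a singular point). Quadratic part: -u**2 + v**2. Cubic part: -3*u**3 - 2*v**3.
The quadratic part v**2 - u**2 = (v − u)(v + u) splits into two distinct linear factors, so there are two distinct tangent lines y − 3 = ±(x − 3) — this is a node (ordinary double point).
Classification: node.


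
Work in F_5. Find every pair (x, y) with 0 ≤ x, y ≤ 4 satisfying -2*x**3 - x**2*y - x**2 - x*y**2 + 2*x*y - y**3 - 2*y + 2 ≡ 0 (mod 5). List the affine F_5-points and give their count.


Affine F_5-points: {(0, 2), (0, 4), (1, 2), (1, 3), (1, 4), (3, 1), (3, 3), (4, 3), (4, 4)}; count = 9.

For each of the 25 pairs (x, y) ∈ F_5², evaluate f(x, y) mod 5. Record the zeros.
  x = 0: [0↦2, 1↦4, 2↦0, 3↦4, 4↦0]  zeros at y ∈ {2, 4}
  x = 1: [0↦4, 1↦1, 2↦0, 3↦0, 4↦0]  zeros at y ∈ {2, 3, 4}
  x = 2: [0↦2, 1↦2, 2↦2, 3↦1, 4↦3]  zeros at y ∈ ∅
  x = 3: [0↦4, 1↦0, 2↦4, 3↦0, 4↦2]  zeros at y ∈ {1, 3}
  x = 4: [0↦3, 1↦3, 2↦4, 3↦0, 4↦0]  zeros at y ∈ {3, 4}
Collecting zeros: affine points = {(0, 2), (0, 4), (1, 2), (1, 3), (1, 4), (3, 1), (3, 3), (4, 3), (4, 4)}.
Total count |C(F_5)_aff| = 9.


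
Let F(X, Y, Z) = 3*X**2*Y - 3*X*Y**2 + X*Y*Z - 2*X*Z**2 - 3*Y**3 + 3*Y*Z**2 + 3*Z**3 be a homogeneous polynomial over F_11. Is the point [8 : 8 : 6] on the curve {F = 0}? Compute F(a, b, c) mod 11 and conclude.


F(8,8,6) ≡ 4 (mod 11); P is NOT on the curve.

Evaluate F(8, 8, 6) term-by-term (mod 11).
  3*X**2*Y ↦ 3·64·8·1 = 1536
  -3*X*Y**2 ↦ -3·8·64·1 = -1536
  X*Y*Z ↦ 1·8·8·6 = 384
  -2*X*Z**2 ↦ -2·8·1·36 = -576
  -3*Y**3 ↦ -3·1·512·1 = -1536
  3*Y*Z**2 ↦ 3·1·8·36 = 864
  3*Z**3 ↦ 3·1·1·216 = 648
Sum: F(8, 8, 6) = (1536) + (-1536) + (384) + (-576) + (-1536) + (864) + (648) = -216.
Reducing mod 11: -216 ≡ 4 (mod 11).
Since F(a, b, c) ≡ 4 ≠ 0 (mod 11), P does NOT lie on the curve.


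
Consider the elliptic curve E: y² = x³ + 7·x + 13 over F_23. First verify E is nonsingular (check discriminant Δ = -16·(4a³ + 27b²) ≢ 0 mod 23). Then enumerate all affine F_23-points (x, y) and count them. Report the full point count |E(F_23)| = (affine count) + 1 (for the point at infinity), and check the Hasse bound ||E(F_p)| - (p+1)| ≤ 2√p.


Affine points = {(0, 6), (0, 17), (2, 9), (2, 14), (4, 6), (4, 17), (5, 9), (5, 14), (6, 8), (6, 15), (8, 11), (8, 12), (9, 0), (10, 5), (10, 18), (11, 8), (11, 15), (12, 10), (12, 13), (13, 1), (13, 22), (14, 7), (14, 16), (16, 9), (16, 14), (17, 10), (17, 13), (19, 6), (19, 17)}; affine count = 29; |E(F_23)| = 30.

Discriminant check: Δ ∝ 4a³ + 27b² = 4·7³ + 27·13² = 4·343 + 27·169 ≡ 1 (mod 23). Nonzero ⇒ E is nonsingular.
For each x ∈ F_23, compute rhs = x³ + 7·x + 13 mod 23, then count y ∈ F_23 with y² ≡ rhs.
  x = 0: rhs = 13, matching y values: 6, 17 (2 points).
  x = 1: rhs = 21, matching y values: none (0 points).
  x = 2: rhs = 12, matching y values: 9, 14 (2 points).
  x = 3: rhs = 15, matching y values: none (0 points).
  x = 4: rhs = 13, matching y values: 6, 17 (2 points).
  x = 5: rhs = 12, matching y values: 9, 14 (2 points).
  x = 6: rhs = 18, matching y values: 8, 15 (2 points).
  x = 7: rhs = 14, matching y values: none (0 points).
  x = 8: rhs = 6, matching y values: 11, 12 (2 points).
  x = 9: rhs = 0, matching y values: 0 (1 points).
  x = 10: rhs = 2, matching y values: 5, 18 (2 points).
  x = 11: rhs = 18, matching y values: 8, 15 (2 points).
  x = 12: rhs = 8, matching y values: 10, 13 (2 points).
  x = 13: rhs = 1, matching y values: 1, 22 (2 points).
  x = 14: rhs = 3, matching y values: 7, 16 (2 points).
  x = 15: rhs = 20, matching y values: none (0 points).
  x = 16: rhs = 12, matching y values: 9, 14 (2 points).
  x = 17: rhs = 8, matching y values: 10, 13 (2 points).
  x = 18: rhs = 14, matching y values: none (0 points).
  x = 19: rhs = 13, matching y values: 6, 17 (2 points).
  x = 20: rhs = 11, matching y values: none (0 points).
  x = 21: rhs = 14, matching y values: none (0 points).
  x = 22: rhs = 5, matching y values: none (0 points).
Total affine count: 29.
Full point count |E(F_23)| = 29 + 1 = 30.
Hasse bound: |30 − (23+1)| = |6| = 6 ≤ 2√23 ≈ 9.5917 ✓.


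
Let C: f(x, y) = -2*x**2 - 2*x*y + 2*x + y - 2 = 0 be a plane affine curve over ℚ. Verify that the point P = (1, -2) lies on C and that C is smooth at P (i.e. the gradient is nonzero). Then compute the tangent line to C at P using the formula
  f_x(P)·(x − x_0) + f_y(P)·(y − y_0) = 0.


Tangent line at P: 2*x - y - 4 = 0.

Step 1: f(1, -2) = 0, so P lies on C.
Step 2: partial derivatives
  f_x(x, y) = -4*x - 2*y + 2, f_y(x, y) = 1 - 2*x.
  f_x(P) = 2, f_y(P) = -1 (gradient nonzero, so P is smooth).
Step 3: tangent line at P: 2·(x − 1) + -1·(y − -2) = 0.
Expanding: 2*x - y - 4 = 0.


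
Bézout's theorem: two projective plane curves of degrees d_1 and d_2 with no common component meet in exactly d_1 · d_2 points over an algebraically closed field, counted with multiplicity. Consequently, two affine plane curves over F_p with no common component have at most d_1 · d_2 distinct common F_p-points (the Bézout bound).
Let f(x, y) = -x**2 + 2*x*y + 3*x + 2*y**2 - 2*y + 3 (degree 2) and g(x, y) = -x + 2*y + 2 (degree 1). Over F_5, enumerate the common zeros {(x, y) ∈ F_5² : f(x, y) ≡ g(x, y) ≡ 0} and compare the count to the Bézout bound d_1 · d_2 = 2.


Common zeros: {(2, 0)}; count = 1; Bézout bound = 2.

deg(f) = 2, deg(g) = 1, so Bézout bound = 2.
Scan x ∈ F_5. For each x, list the y ∈ F_5 with f(x, y) ≡ 0 and those with g(x, y) ≡ 0 (mod 5); the common zeros in that column are the intersection.
  x = 0: f ≡ 0 at y ∈ {3}; g ≡ 0 at y ∈ {4}; common: ∅.
  x = 1: f ≡ 0 at y ∈ {0}; g ≡ 0 at y ∈ {2}; common: ∅.
  x = 2: f ≡ 0 at y ∈ {0, 4}; g ≡ 0 at y ∈ {0}; common: {0}.
  x = 3: f ≡ 0 at y ∈ ∅; g ≡ 0 at y ∈ {3}; common: ∅.
  x = 4: f ≡ 0 at y ∈ {3, 4}; g ≡ 0 at y ∈ {1}; common: ∅.
Collecting: common zeros = {(2, 0)}, so the count is 1.
Comparison with the Bézout bound: 1 ≤ 2 = deg(f)·deg(g), as expected for curves with no common component (the affine F_5-count falls short of the bound because intersections may lie at infinity, over extension fields, or carry multiplicity).


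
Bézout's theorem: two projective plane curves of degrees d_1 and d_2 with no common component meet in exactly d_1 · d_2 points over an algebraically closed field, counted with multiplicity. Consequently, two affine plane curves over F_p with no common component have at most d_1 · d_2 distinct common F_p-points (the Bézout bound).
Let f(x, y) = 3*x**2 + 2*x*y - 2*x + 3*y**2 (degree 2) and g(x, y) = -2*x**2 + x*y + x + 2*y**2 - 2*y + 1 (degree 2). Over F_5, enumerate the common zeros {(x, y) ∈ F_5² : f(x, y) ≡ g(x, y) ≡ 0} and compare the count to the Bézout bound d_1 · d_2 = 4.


Common zeros: ∅; count = 0; Bézout bound = 4.

deg(f) = 2, deg(g) = 2, so Bézout bound = 4.
Scan x ∈ F_5. For each x, list the y ∈ F_5 with f(x, y) ≡ 0 and those with g(x, y) ≡ 0 (mod 5); the common zeros in that column are the intersection.
  x = 0: f ≡ 0 at y ∈ {0}; g ≡ 0 at y ∈ {2, 4}; common: ∅.
  x = 1: f ≡ 0 at y ∈ ∅; g ≡ 0 at y ∈ {0, 3}; common: ∅.
  x = 2: f ≡ 0 at y ∈ {1}; g ≡ 0 at y ∈ {0}; common: ∅.
  x = 3: f ≡ 0 at y ∈ {1, 2}; g ≡ 0 at y ∈ ∅; common: ∅.
  x = 4: f ≡ 0 at y ∈ {0, 4}; g ≡ 0 at y ∈ {2}; common: ∅.
Collecting: common zeros = ∅, so the count is 0.
Comparison with the Bézout bound: 0 ≤ 4 = deg(f)·deg(g), as expected for curves with no common component (the affine F_5-count falls short of the bound because intersections may lie at infinity, over extension fields, or carry multiplicity).


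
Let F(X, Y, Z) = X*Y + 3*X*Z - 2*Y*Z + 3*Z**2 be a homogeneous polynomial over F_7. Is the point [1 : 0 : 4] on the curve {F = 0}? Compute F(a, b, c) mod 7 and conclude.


F(1,0,4) ≡ 4 (mod 7); P is NOT on the curve.

Evaluate F(1, 0, 4) term-by-term (mod 7).
  X*Y ↦ 1·1·0·1 = 0
  3*X*Z ↦ 3·1·1·4 = 12
  -2*Y*Z ↦ -2·1·0·4 = 0
  3*Z**2 ↦ 3·1·1·16 = 48
Sum: F(1, 0, 4) = (0) + (12) + (0) + (48) = 60.
Reducing mod 7: 60 ≡ 4 (mod 7).
Since F(a, b, c) ≡ 4 ≠ 0 (mod 7), P does NOT lie on the curve.


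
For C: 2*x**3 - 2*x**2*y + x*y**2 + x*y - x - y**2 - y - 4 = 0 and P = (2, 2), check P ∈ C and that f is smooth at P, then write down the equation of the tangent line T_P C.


Tangent line at P: 13*x - 3*y - 20 = 0.

Step 1: f(2, 2) = 0, so P lies on C.
Step 2: partial derivatives
  f_x(x, y) = 6*x**2 - 4*x*y + y**2 + y - 1, f_y(x, y) = -2*x**2 + 2*x*y + x - 2*y - 1.
  f_x(P) = 13, f_y(P) = -3 (gradient nonzero, so P is smooth).
Step 3: tangent line at P: 13·(x − 2) + -3·(y − 2) = 0.
Expanding: 13*x - 3*y - 20 = 0.


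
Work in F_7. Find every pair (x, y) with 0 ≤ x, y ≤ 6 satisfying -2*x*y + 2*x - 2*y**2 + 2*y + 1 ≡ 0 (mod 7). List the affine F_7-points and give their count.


Affine F_7-points: {(2, 2), (2, 4), (3, 0), (3, 5), (6, 3), (6, 6)}; count = 6.

For each of the 49 pairs (x, y) ∈ F_7², evaluate f(x, y) mod 7. Record the zeros.
  x = 0: [0↦1, 1↦1, 2↦4, 3↦3, 4↦5, 5↦3, 6↦4]  zeros at y ∈ ∅
  x = 1: [0↦3, 1↦1, 2↦2, 3↦6, 4↦6, 5↦2, 6↦1]  zeros at y ∈ ∅
  x = 2: [0↦5, 1↦1, 2↦0, 3↦2, 4↦0, 5↦1, 6↦5]  zeros at y ∈ {2, 4}
  x = 3: [0↦0, 1↦1, 2↦5, 3↦5, 4↦1, 5↦0, 6↦2]  zeros at y ∈ {0, 5}
  x = 4: [0↦2, 1↦1, 2↦3, 3↦1, 4↦2, 5↦6, 6↦6]  zeros at y ∈ ∅
  x = 5: [0↦4, 1↦1, 2↦1, 3↦4, 4↦3, 5↦5, 6↦3]  zeros at y ∈ ∅
  x = 6: [0↦6, 1↦1, 2↦6, 3↦0, 4↦4, 5↦4, 6↦0]  zeros at y ∈ {3, 6}
Collecting zeros: affine points = {(2, 2), (2, 4), (3, 0), (3, 5), (6, 3), (6, 6)}.
Total count |C(F_7)_aff| = 6.


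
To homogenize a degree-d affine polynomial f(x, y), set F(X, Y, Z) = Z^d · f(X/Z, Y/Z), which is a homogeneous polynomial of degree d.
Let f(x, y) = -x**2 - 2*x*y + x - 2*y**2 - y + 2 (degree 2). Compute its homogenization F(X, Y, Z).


F(X, Y, Z) = -X**2 - 2*X*Y + X*Z - 2*Y**2 - Y*Z + 2*Z**2

deg(f) = 2.
Substitute x = X/Z, y = Y/Z into f, then multiply by Z^2.
  monomial -1·x^2·y^0 ↦ -1·X^2·Y^0·Z^0.
  monomial -2·x^1·y^1 ↦ -2·X^1·Y^1·Z^0.
  monomial 1·x^1·y^0 ↦ 1·X^1·Y^0·Z^1.
  monomial -2·x^0·y^2 ↦ -2·X^0·Y^2·Z^0.
  monomial -1·x^0·y^1 ↦ -1·X^0·Y^1·Z^1.
  monomial 2·x^0·y^0 ↦ 2·X^0·Y^0·Z^2.
Collecting: F(X, Y, Z) = -X**2 - 2*X*Y + X*Z - 2*Y**2 - Y*Z + 2*Z**2.


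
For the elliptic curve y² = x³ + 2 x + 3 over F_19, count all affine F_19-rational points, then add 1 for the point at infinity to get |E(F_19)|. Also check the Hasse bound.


Affine points = {(1, 5), (1, 14), (3, 6), (3, 13), (5, 9), (5, 10), (9, 3), (9, 16), (10, 4), (10, 15), (11, 8), (11, 11), (12, 8), (12, 11), (14, 1), (14, 18), (15, 8), (15, 11), (18, 0)}; affine count = 19; |E(F_19)| = 20.

Discriminant check: Δ ∝ 4a³ + 27b² = 4·2³ + 27·3² = 4·8 + 27·9 ≡ 9 (mod 19). Nonzero ⇒ E is nonsingular.
For each x ∈ F_19, compute rhs = x³ + 2·x + 3 mod 19, then count y ∈ F_19 with y² ≡ rhs.
  x = 0: rhs = 3, matching y values: none (0 points).
  x = 1: rhs = 6, matching y values: 5, 14 (2 points).
  x = 2: rhs = 15, matching y values: none (0 points).
  x = 3: rhs = 17, matching y values: 6, 13 (2 points).
  x = 4: rhs = 18, matching y values: none (0 points).
  x = 5: rhs = 5, matching y values: 9, 10 (2 points).
  x = 6: rhs = 3, matching y values: none (0 points).
  x = 7: rhs = 18, matching y values: none (0 points).
  x = 8: rhs = 18, matching y values: none (0 points).
  x = 9: rhs = 9, matching y values: 3, 16 (2 points).
  x = 10: rhs = 16, matching y values: 4, 15 (2 points).
  x = 11: rhs = 7, matching y values: 8, 11 (2 points).
  x = 12: rhs = 7, matching y values: 8, 11 (2 points).
  x = 13: rhs = 3, matching y values: none (0 points).
  x = 14: rhs = 1, matching y values: 1, 18 (2 points).
  x = 15: rhs = 7, matching y values: 8, 11 (2 points).
  x = 16: rhs = 8, matching y values: none (0 points).
  x = 17: rhs = 10, matching y values: none (0 points).
  x = 18: rhs = 0, matching y values: 0 (1 points).
Total affine count: 19.
Full point count |E(F_19)| = 19 + 1 = 20.
Hasse bound: |20 − (19+1)| = |0| = 0 ≤ 2√19 ≈ 8.7178 ✓.


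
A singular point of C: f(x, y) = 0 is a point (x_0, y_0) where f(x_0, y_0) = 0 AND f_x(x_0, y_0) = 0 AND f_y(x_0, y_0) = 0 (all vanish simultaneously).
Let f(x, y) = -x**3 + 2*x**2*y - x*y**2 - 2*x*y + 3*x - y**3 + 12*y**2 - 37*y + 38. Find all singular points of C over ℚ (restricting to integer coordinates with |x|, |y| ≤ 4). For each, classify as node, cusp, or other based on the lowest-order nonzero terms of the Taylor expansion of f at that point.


Singular points: {(2, 3)}; classification: cusp.

Compute partial derivatives:
  f_x = -3*x**2 + 4*x*y - y**2 - 2*y + 3.
  f_y = 2*x**2 - 2*x*y - 2*x - 3*y**2 + 24*y - 37.
Scan x_0 ∈ {−4, ..., 4}. For each x_0, f_y(x_0, y) is a polynomial in y; find its integer roots y ∈ {−4, ..., 4}, then test f_x and f at those candidates.
  x = -4: f_y(-4, y) = -3*y**2 + 32*y + 3; no integer root y with |y| ≤ 4.
  x = -3: f_y(-3, y) = -3*y**2 + 30*y - 13; no integer root y with |y| ≤ 4.
  x = -2: f_y(-2, y) = -3*y**2 + 28*y - 25; vanishes at y ∈ {1}. (-2, 1): f_x = -20 ≠ 0.
  x = -1: f_y(-1, y) = -3*y**2 + 26*y - 33; no integer root y with |y| ≤ 4.
  x = 0: f_y(0, y) = -3*y**2 + 24*y - 37; no integer root y with |y| ≤ 4.
  x = 1: f_y(1, y) = -3*y**2 + 22*y - 37; no integer root y with |y| ≤ 4.
  x = 2: f_y(2, y) = -3*y**2 + 20*y - 33; vanishes at y ∈ {3}. (2, 3): f_x = 0, f = 0 — SINGULAR.
  x = 3: f_y(3, y) = -3*y**2 + 18*y - 25; no integer root y with |y| ≤ 4.
  x = 4: f_y(4, y) = -3*y**2 + 16*y - 13; vanishes at y ∈ {1}. (4, 1): f_x = -32 ≠ 0.
Only singular point on the grid: (2, 3).
Classify: substitute x = 2 + u, y = 3 + v and expand: f = -u**3 + 2*u**2*v - u*v**2 - v**3 + v**2.
No constant or linear terms (consistent with a singular point). Quadratic part: v**2. Cubic part: -u**3 + 2*u**2*v - u*v**2 - v**3.
The quadratic part v**2 is a perfect square, so there is a single (double) tangent line v = 0, i.e. y = 3. Restricting the cubic part to that line (v = 0) leaves -u**3 ≠ 0, so f is not divisible by v and the branch is v² ≈ u**3 to lowest order — this is a cusp.
Classification: cusp.


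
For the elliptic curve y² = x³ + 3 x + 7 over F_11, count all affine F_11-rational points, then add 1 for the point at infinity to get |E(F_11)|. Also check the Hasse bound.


Affine points = {(1, 0), (5, 2), (5, 9), (8, 2), (8, 9), (9, 2), (9, 9), (10, 5), (10, 6)}; affine count = 9; |E(F_11)| = 10.

Discriminant check: Δ ∝ 4a³ + 27b² = 4·3³ + 27·7² = 4·27 + 27·49 ≡ 1 (mod 11). Nonzero ⇒ E is nonsingular.
For each x ∈ F_11, compute rhs = x³ + 3·x + 7 mod 11, then count y ∈ F_11 with y² ≡ rhs.
  x = 0: rhs = 7, matching y values: none (0 points).
  x = 1: rhs = 0, matching y values: 0 (1 points).
  x = 2: rhs = 10, matching y values: none (0 points).
  x = 3: rhs = 10, matching y values: none (0 points).
  x = 4: rhs = 6, matching y values: none (0 points).
  x = 5: rhs = 4, matching y values: 2, 9 (2 points).
  x = 6: rhs = 10, matching y values: none (0 points).
  x = 7: rhs = 8, matching y values: none (0 points).
  x = 8: rhs = 4, matching y values: 2, 9 (2 points).
  x = 9: rhs = 4, matching y values: 2, 9 (2 points).
  x = 10: rhs = 3, matching y values: 5, 6 (2 points).
Total affine count: 9.
Full point count |E(F_11)| = 9 + 1 = 10.
Hasse bound: |10 − (11+1)| = |-2| = 2 ≤ 2√11 ≈ 6.6332 ✓.


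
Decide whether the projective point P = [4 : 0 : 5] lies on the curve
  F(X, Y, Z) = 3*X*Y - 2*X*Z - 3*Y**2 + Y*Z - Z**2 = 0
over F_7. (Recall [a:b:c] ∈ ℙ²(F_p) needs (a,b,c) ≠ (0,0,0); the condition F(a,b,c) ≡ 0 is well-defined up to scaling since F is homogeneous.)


F(4,0,5) ≡ 5 (mod 7); P is NOT on the curve.

Evaluate F(4, 0, 5) term-by-term (mod 7).
  3*X*Y ↦ 3·4·0·1 = 0
  -2*X*Z ↦ -2·4·1·5 = -40
  -3*Y**2 ↦ -3·1·0·1 = 0
  Y*Z ↦ 1·1·0·5 = 0
  -Z**2 ↦ -1·1·1·25 = -25
Sum: F(4, 0, 5) = (0) + (-40) + (0) + (0) + (-25) = -65.
Reducing mod 7: -65 ≡ 5 (mod 7).
Since F(a, b, c) ≡ 5 ≠ 0 (mod 7), P does NOT lie on the curve.


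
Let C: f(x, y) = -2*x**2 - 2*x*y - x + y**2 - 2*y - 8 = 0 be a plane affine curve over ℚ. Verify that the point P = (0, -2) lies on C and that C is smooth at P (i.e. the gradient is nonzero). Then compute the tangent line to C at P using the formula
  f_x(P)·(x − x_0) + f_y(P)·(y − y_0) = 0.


Tangent line at P: 3*x - 6*y - 12 = 0.

Step 1: f(0, -2) = 0, so P lies on C.
Step 2: partial derivatives
  f_x(x, y) = -4*x - 2*y - 1, f_y(x, y) = -2*x + 2*y - 2.
  f_x(P) = 3, f_y(P) = -6 (gradient nonzero, so P is smooth).
Step 3: tangent line at P: 3·(x − 0) + -6·(y − -2) = 0.
Expanding: 3*x - 6*y - 12 = 0.


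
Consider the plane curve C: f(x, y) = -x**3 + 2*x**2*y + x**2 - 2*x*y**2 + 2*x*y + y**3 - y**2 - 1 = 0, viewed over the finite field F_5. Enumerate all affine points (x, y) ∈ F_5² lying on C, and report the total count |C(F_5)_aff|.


Affine F_5-points: {(2, 0)}; count = 1.

For each of the 25 pairs (x, y) ∈ F_5², evaluate f(x, y) mod 5. Record the zeros.
  x = 0: [0↦4, 1↦4, 2↦3, 3↦2, 4↦2]  zeros at y ∈ ∅
  x = 1: [0↦4, 1↦1, 2↦3, 3↦1, 4↦1]  zeros at y ∈ ∅
  x = 2: [0↦0, 1↦3, 2↦2, 3↦3, 4↦2]  zeros at y ∈ {0}
  x = 3: [0↦1, 1↦4, 2↦4, 3↦2, 4↦4]  zeros at y ∈ ∅
  x = 4: [0↦1, 1↦3, 2↦3, 3↦2, 4↦1]  zeros at y ∈ ∅
Collecting zeros: affine points = {(2, 0)}.
Total count |C(F_5)_aff| = 1.


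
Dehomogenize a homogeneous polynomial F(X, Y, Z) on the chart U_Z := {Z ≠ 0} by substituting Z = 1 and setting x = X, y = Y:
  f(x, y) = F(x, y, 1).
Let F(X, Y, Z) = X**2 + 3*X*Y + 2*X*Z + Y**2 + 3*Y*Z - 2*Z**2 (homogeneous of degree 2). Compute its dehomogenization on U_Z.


f(x, y) = x**2 + 3*x*y + 2*x + y**2 + 3*y - 2

On U_Z we set Z = 1. Each monomial c·X^i·Y^j·Z^k in F becomes c·x^i·y^j·1^k = c·x^i·y^j.
Substituting Z = 1: F(X, Y, 1) = x**2 + 3*x*y + 2*x + y**2 + 3*y - 2.
Note: deg(f) ≤ deg(F) = 2; strict inequality happens when F is divisible by Z (lost terms).


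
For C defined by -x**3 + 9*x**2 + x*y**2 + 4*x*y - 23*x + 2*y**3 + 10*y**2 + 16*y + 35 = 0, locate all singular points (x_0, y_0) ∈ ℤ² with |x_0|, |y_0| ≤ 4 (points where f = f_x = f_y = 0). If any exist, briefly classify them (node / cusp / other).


Singular points: {(3, -2)}; classification: cusp.

Compute partial derivatives:
  f_x = -3*x**2 + 18*x + y**2 + 4*y - 23.
  f_y = 2*x*y + 4*x + 6*y**2 + 20*y + 16.
Scan x_0 ∈ {−4, ..., 4}. For each x_0, f_y(x_0, y) is a polynomial in y; find its integer roots y ∈ {−4, ..., 4}, then test f_x and f at those candidates.
  x = -4: f_y(-4, y) = 6*y**2 + 12*y; vanishes at y ∈ {-2, 0}. (-4, -2): f_x = -147 ≠ 0; (-4, 0): f_x = -143 ≠ 0.
  x = -3: f_y(-3, y) = 6*y**2 + 14*y + 4; vanishes at y ∈ {-2}. (-3, -2): f_x = -108 ≠ 0.
  x = -2: f_y(-2, y) = 6*y**2 + 16*y + 8; vanishes at y ∈ {-2}. (-2, -2): f_x = -75 ≠ 0.
  x = -1: f_y(-1, y) = 6*y**2 + 18*y + 12; vanishes at y ∈ {-2, -1}. (-1, -2): f_x = -48 ≠ 0; (-1, -1): f_x = -47 ≠ 0.
  x = 0: f_y(0, y) = 6*y**2 + 20*y + 16; vanishes at y ∈ {-2}. (0, -2): f_x = -27 ≠ 0.
  x = 1: f_y(1, y) = 6*y**2 + 22*y + 20; vanishes at y ∈ {-2}. (1, -2): f_x = -12 ≠ 0.
  x = 2: f_y(2, y) = 6*y**2 + 24*y + 24; vanishes at y ∈ {-2}. (2, -2): f_x = -3 ≠ 0.
  x = 3: f_y(3, y) = 6*y**2 + 26*y + 28; vanishes at y ∈ {-2}. (3, -2): f_x = 0, f = 0 — SINGULAR.
  x = 4: f_y(4, y) = 6*y**2 + 28*y + 32; vanishes at y ∈ {-2}. (4, -2): f_x = -3 ≠ 0.
Only singular point on the grid: (3, -2).
Classify: substitute x = 3 + u, y = -2 + v and expand: f = -u**3 + u*v**2 + 2*v**3 + v**2.
No constant or linear terms (consistent with a singular point). Quadratic part: v**2. Cubic part: -u**3 + u*v**2 + 2*v**3.
The quadratic part v**2 is a perfect square, so there is a single (double) tangent line v = 0, i.e. y = -2. Restricting the cubic part to that line (v = 0) leaves -u**3 ≠ 0, so f is not divisible by v and the branch is v² ≈ u**3 to lowest order — this is a cusp.
Classification: cusp.


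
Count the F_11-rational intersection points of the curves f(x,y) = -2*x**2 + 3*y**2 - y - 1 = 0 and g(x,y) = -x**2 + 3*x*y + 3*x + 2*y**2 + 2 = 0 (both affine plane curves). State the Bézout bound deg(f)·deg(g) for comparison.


Common zeros: ∅; count = 0; Bézout bound = 4.

deg(f) = 2, deg(g) = 2, so Bézout bound = 4.
Scan x ∈ F_11. For each x, list the y ∈ F_11 with f(x, y) ≡ 0 and those with g(x, y) ≡ 0 (mod 11); the common zeros in that column are the intersection.
  x = 0: f ≡ 0 at y ∈ ∅; g ≡ 0 at y ∈ ∅; common: ∅.
  x = 1: f ≡ 0 at y ∈ {6, 9}; g ≡ 0 at y ∈ ∅; common: ∅.
  x = 2: f ≡ 0 at y ∈ ∅; g ≡ 0 at y ∈ {9, 10}; common: ∅.
  x = 3: f ≡ 0 at y ∈ {7, 8}; g ≡ 0 at y ∈ ∅; common: ∅.
  x = 4: f ≡ 0 at y ∈ {0, 4}; g ≡ 0 at y ∈ ∅; common: ∅.
  x = 5: f ≡ 0 at y ∈ ∅; g ≡ 0 at y ∈ {3, 6}; common: ∅.
  x = 6: f ≡ 0 at y ∈ ∅; g ≡ 0 at y ∈ {4, 9}; common: ∅.
  x = 7: f ≡ 0 at y ∈ {0, 4}; g ≡ 0 at y ∈ {3}; common: ∅.
  x = 8: f ≡ 0 at y ∈ {7, 8}; g ≡ 0 at y ∈ {5}; common: ∅.
  x = 9: f ≡ 0 at y ∈ ∅; g ≡ 0 at y ∈ {4, 10}; common: ∅.
  x = 10: f ≡ 0 at y ∈ {6, 9}; g ≡ 0 at y ∈ {2, 5}; common: ∅.
Collecting: common zeros = ∅, so the count is 0.
Comparison with the Bézout bound: 0 ≤ 4 = deg(f)·deg(g), as expected for curves with no common component (the affine F_11-count falls short of the bound because intersections may lie at infinity, over extension fields, or carry multiplicity).


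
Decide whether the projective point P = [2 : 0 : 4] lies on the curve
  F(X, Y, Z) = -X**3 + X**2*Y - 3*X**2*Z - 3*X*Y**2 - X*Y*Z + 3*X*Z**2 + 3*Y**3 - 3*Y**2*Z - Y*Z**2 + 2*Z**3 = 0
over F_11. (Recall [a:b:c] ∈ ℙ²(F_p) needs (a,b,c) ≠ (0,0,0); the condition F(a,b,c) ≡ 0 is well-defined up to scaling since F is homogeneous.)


F(2,0,4) ≡ 3 (mod 11); P is NOT on the curve.

Evaluate F(2, 0, 4) term-by-term (mod 11).
  -X**3 ↦ -1·8·1·1 = -8
  X**2*Y ↦ 1·4·0·1 = 0
  -3*X**2*Z ↦ -3·4·1·4 = -48
  -3*X*Y**2 ↦ -3·2·0·1 = 0
  -X*Y*Z ↦ -1·2·0·4 = 0
  3*X*Z**2 ↦ 3·2·1·16 = 96
  3*Y**3 ↦ 3·1·0·1 = 0
  -3*Y**2*Z ↦ -3·1·0·4 = 0
  -Y*Z**2 ↦ -1·1·0·16 = 0
  2*Z**3 ↦ 2·1·1·64 = 128
Sum: F(2, 0, 4) = (-8) + (0) + (-48) + (0) + (0) + (96) + (0) + (0) + (0) + (128) = 168.
Reducing mod 11: 168 ≡ 3 (mod 11).
Since F(a, b, c) ≡ 3 ≠ 0 (mod 11), P does NOT lie on the curve.


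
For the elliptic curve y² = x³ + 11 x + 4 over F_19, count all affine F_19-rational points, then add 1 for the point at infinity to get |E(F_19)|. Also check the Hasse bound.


Affine points = {(0, 2), (0, 17), (1, 4), (1, 15), (3, 8), (3, 11), (4, 6), (4, 13), (6, 1), (6, 18), (7, 5), (7, 14), (13, 8), (13, 11), (16, 1), (16, 18), (18, 7), (18, 12)}; affine count = 18; |E(F_19)| = 19.

Discriminant check: Δ ∝ 4a³ + 27b² = 4·11³ + 27·4² = 4·1331 + 27·16 ≡ 18 (mod 19). Nonzero ⇒ E is nonsingular.
For each x ∈ F_19, compute rhs = x³ + 11·x + 4 mod 19, then count y ∈ F_19 with y² ≡ rhs.
  x = 0: rhs = 4, matching y values: 2, 17 (2 points).
  x = 1: rhs = 16, matching y values: 4, 15 (2 points).
  x = 2: rhs = 15, matching y values: none (0 points).
  x = 3: rhs = 7, matching y values: 8, 11 (2 points).
  x = 4: rhs = 17, matching y values: 6, 13 (2 points).
  x = 5: rhs = 13, matching y values: none (0 points).
  x = 6: rhs = 1, matching y values: 1, 18 (2 points).
  x = 7: rhs = 6, matching y values: 5, 14 (2 points).
  x = 8: rhs = 15, matching y values: none (0 points).
  x = 9: rhs = 15, matching y values: none (0 points).
  x = 10: rhs = 12, matching y values: none (0 points).
  x = 11: rhs = 12, matching y values: none (0 points).
  x = 12: rhs = 2, matching y values: none (0 points).
  x = 13: rhs = 7, matching y values: 8, 11 (2 points).
  x = 14: rhs = 14, matching y values: none (0 points).
  x = 15: rhs = 10, matching y values: none (0 points).
  x = 16: rhs = 1, matching y values: 1, 18 (2 points).
  x = 17: rhs = 12, matching y values: none (0 points).
  x = 18: rhs = 11, matching y values: 7, 12 (2 points).
Total affine count: 18.
Full point count |E(F_19)| = 18 + 1 = 19.
Hasse bound: |19 − (19+1)| = |-1| = 1 ≤ 2√19 ≈ 8.7178 ✓.


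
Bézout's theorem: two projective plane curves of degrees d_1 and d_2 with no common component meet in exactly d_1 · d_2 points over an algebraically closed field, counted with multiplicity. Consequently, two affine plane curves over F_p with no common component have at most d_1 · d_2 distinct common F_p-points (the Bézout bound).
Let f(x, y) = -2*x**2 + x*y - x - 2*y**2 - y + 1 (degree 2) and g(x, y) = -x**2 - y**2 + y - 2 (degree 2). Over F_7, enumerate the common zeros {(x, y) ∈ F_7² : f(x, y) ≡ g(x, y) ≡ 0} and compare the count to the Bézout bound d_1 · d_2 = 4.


Common zeros: {(0, 4)}; count = 1; Bézout bound = 4.

deg(f) = 2, deg(g) = 2, so Bézout bound = 4.
Scan x ∈ F_7. For each x, list the y ∈ F_7 with f(x, y) ≡ 0 and those with g(x, y) ≡ 0 (mod 7); the common zeros in that column are the intersection.
  x = 0: f ≡ 0 at y ∈ {4, 6}; g ≡ 0 at y ∈ {4}; common: {4}.
  x = 1: f ≡ 0 at y ∈ ∅; g ≡ 0 at y ∈ ∅; common: ∅.
  x = 2: f ≡ 0 at y ∈ ∅; g ≡ 0 at y ∈ ∅; common: ∅.
  x = 3: f ≡ 0 at y ∈ ∅; g ≡ 0 at y ∈ ∅; common: ∅.
  x = 4: f ≡ 0 at y ∈ {0, 5}; g ≡ 0 at y ∈ ∅; common: ∅.
  x = 5: f ≡ 0 at y ∈ {4, 5}; g ≡ 0 at y ∈ ∅; common: ∅.
  x = 6: f ≡ 0 at y ∈ {0, 6}; g ≡ 0 at y ∈ ∅; common: ∅.
Collecting: common zeros = {(0, 4)}, so the count is 1.
Comparison with the Bézout bound: 1 ≤ 4 = deg(f)·deg(g), as expected for curves with no common component (the affine F_7-count falls short of the bound because intersections may lie at infinity, over extension fields, or carry multiplicity).


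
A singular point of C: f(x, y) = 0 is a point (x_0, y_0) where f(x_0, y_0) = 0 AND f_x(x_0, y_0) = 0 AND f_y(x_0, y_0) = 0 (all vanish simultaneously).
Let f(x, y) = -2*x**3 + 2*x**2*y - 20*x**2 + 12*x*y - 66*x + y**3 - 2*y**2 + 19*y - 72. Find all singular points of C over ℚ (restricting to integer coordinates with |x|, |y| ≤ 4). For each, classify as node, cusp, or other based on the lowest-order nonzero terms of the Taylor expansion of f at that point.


Singular points: {(-3, 1)}; classification: cusp.

Compute partial derivatives:
  f_x = -6*x**2 + 4*x*y - 40*x + 12*y - 66.
  f_y = 2*x**2 + 12*x + 3*y**2 - 4*y + 19.
Scan x_0 ∈ {−4, ..., 4}. For each x_0, f_y(x_0, y) is a polynomial in y; find its integer roots y ∈ {−4, ..., 4}, then test f_x and f at those candidates.
  x = -4: f_y(-4, y) = 3*y**2 - 4*y + 3; no integer root y with |y| ≤ 4.
  x = -3: f_y(-3, y) = 3*y**2 - 4*y + 1; vanishes at y ∈ {1}. (-3, 1): f_x = 0, f = 0 — SINGULAR.
  x = -2: f_y(-2, y) = 3*y**2 - 4*y + 3; no integer root y with |y| ≤ 4.
  x = -1: f_y(-1, y) = 3*y**2 - 4*y + 9; no integer root y with |y| ≤ 4.
  x = 0: f_y(0, y) = 3*y**2 - 4*y + 19; no integer root y with |y| ≤ 4.
  x = 1: f_y(1, y) = 3*y**2 - 4*y + 33; no integer root y with |y| ≤ 4.
  x = 2: f_y(2, y) = 3*y**2 - 4*y + 51; no integer root y with |y| ≤ 4.
  x = 3: f_y(3, y) = 3*y**2 - 4*y + 73; no integer root y with |y| ≤ 4.
  x = 4: f_y(4, y) = 3*y**2 - 4*y + 99; no integer root y with |y| ≤ 4.
Only singular point on the grid: (-3, 1).
Classify: substitute x = -3 + u, y = 1 + v and expand: f = -2*u**3 + 2*u**2*v + v**3 + v**2.
No constant or linear terms (consistent with a singular point). Quadratic part: v**2. Cubic part: -2*u**3 + 2*u**2*v + v**3.
The quadratic part v**2 is a perfect square, so there is a single (double) tangent line v = 0, i.e. y = 1. Restricting the cubic part to that line (v = 0) leaves -2*u**3 ≠ 0, so f is not divisible by v and the branch is v² ≈ 2*u**3 to lowest order — this is a cusp.
Classification: cusp.


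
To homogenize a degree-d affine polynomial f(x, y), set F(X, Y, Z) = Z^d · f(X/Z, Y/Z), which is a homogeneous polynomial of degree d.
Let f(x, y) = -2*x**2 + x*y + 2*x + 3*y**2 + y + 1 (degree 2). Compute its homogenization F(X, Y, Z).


F(X, Y, Z) = -2*X**2 + X*Y + 2*X*Z + 3*Y**2 + Y*Z + Z**2

deg(f) = 2.
Substitute x = X/Z, y = Y/Z into f, then multiply by Z^2.
  monomial -2·x^2·y^0 ↦ -2·X^2·Y^0·Z^0.
  monomial 1·x^1·y^1 ↦ 1·X^1·Y^1·Z^0.
  monomial 2·x^1·y^0 ↦ 2·X^1·Y^0·Z^1.
  monomial 3·x^0·y^2 ↦ 3·X^0·Y^2·Z^0.
  monomial 1·x^0·y^1 ↦ 1·X^0·Y^1·Z^1.
  monomial 1·x^0·y^0 ↦ 1·X^0·Y^0·Z^2.
Collecting: F(X, Y, Z) = -2*X**2 + X*Y + 2*X*Z + 3*Y**2 + Y*Z + Z**2.
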